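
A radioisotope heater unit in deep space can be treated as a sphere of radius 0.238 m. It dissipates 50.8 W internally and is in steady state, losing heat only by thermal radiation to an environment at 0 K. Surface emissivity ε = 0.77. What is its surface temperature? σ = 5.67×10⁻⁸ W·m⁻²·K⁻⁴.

T ≈ 201 K

Steady state: internal power = radiated power, P = εσA T⁴.
Radiating area A = 4πr² = 0.7118 m².
T⁴ = P/(εσA) = 50.8/(0.77·5.67×10⁻⁸·0.7118) = 1.635×10⁹ K⁴.
T = (1.635×10⁹)^(1/4).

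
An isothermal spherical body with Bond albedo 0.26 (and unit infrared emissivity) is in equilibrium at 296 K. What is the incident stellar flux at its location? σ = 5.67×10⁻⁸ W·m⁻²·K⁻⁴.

S ≈ 2350 W/m²

(1−a)S·πr² = σ·4πr²·T⁴ ⇒ S = 4σT⁴/(1−a).
S = 4·5.67×10⁻⁸·7.677×10⁹/0.740.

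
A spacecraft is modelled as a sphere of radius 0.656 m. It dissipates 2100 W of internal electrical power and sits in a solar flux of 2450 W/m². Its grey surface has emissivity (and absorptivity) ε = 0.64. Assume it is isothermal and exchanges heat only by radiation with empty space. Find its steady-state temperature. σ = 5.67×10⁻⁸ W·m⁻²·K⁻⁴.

T ≈ 383 K

At steady state, absorbed solar power + internal power = radiated power.
Absorbed: α·S·A_cross = 0.64·2450·1.352 = 2120 W (cross-section πr²).
Total input = 2120 + 2100 = 4220 W.
Radiated: εσ·A_surf·T⁴ with A_surf = 4πr² = 5.408 m².
T⁴ = 4220/(0.64·5.67×10⁻⁸·5.408) = 2.150×10¹⁰ K⁴.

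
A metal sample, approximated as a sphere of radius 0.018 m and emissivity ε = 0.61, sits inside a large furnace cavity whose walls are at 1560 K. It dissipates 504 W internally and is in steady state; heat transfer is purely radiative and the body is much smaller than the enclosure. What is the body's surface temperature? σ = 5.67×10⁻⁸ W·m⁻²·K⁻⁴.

T ≈ 1760 K

For a small grey body in a large enclosure, net radiated power = εσA(T⁴ − T_w⁴).
Steady state: P = εσA(T⁴ − T_w⁴) with A = 4πr² = 0.004072 m².
T⁴ = P/(εσA) + T_w⁴ = 504/(0.61·5.67×10⁻⁸·0.004072) + (1560)⁴
    = 3.579×10¹² + 5.922×10¹² = 9.501×10¹² K⁴.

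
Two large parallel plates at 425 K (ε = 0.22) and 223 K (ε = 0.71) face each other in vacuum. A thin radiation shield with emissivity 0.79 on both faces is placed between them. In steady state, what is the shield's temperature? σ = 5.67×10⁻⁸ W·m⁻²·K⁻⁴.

T_s ≈ 318 K

In steady state the net flux on the hot side equals that on the cold side.
σ(T₁⁴−T_s⁴)/D₁ = σ(T_s⁴−T₂⁴)/D₂, with D₁ = 1/ε₁+1/ε_s−1 = 4.811, D₂ = 1/ε_s+1/ε₂−1 = 1.674.
Solve for T_s⁴: T_s⁴ = (D₂·T₁⁴ + D₁·T₂⁴)/(D₁+D₂) = 1.026×10¹⁰ K⁴.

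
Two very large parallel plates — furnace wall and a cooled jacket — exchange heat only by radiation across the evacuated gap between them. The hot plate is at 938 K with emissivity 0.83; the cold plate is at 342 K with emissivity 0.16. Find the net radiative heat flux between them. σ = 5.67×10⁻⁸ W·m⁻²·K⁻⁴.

For two infinite grey parallel plates, q = σ(T₁⁴ − T₂⁴)/(1/ε₁ + 1/ε₂ − 1).
T₁⁴ − T₂⁴ = 7.741×10¹¹ − 1.368×10¹⁰ = 7.604×10¹¹ K⁴.
1/ε₁ + 1/ε₂ − 1 = 1.205 + 6.250 − 1 = 6.455.
q = 5.67×10⁻⁸ × 7.604×10¹¹ / 6.455.

q ≈ 6680 W/m²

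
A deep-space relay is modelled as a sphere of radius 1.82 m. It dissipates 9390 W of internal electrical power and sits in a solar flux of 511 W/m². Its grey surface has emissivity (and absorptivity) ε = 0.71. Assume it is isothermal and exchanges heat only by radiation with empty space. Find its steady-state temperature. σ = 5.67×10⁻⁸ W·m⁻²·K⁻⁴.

T ≈ 298 K

At steady state, absorbed solar power + internal power = radiated power.
Absorbed: α·S·A_cross = 0.71·511·10.41 = 3775 W (cross-section πr²).
Total input = 3775 + 9390 = 13170 W.
Radiated: εσ·A_surf·T⁴ with A_surf = 4πr² = 41.62 m².
T⁴ = 13170/(0.71·5.67×10⁻⁸·41.62) = 7.857×10⁹ K⁴.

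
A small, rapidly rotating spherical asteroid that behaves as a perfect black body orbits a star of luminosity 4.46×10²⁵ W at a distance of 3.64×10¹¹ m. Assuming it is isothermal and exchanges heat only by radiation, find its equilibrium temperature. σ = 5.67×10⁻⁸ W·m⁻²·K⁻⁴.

T ≈ 104 K

First find the stellar flux at distance d: S = L/(4πd²) = 4.46×10²⁵/(4π·(3.64×10¹¹)²) = 26.79 W/m².
For an isothermal sphere, absorbed (1−a)S·πr² = emitted σ·4πr²·T⁴, so T⁴ = (1−a)S/(4σ).
T⁴ = 1.00·26.79/(4·5.67×10⁻⁸) = 1.181×10⁸ K⁴.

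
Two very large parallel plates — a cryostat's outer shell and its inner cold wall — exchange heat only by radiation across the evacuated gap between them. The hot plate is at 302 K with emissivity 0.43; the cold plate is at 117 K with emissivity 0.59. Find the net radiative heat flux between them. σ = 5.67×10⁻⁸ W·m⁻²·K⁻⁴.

For two infinite grey parallel plates, q = σ(T₁⁴ − T₂⁴)/(1/ε₁ + 1/ε₂ − 1).
T₁⁴ − T₂⁴ = 8.318×10⁹ − 1.874×10⁸ = 8.131×10⁹ K⁴.
1/ε₁ + 1/ε₂ − 1 = 2.326 + 1.695 − 1 = 3.020.
q = 5.67×10⁻⁸ × 8.131×10⁹ / 3.020.

q ≈ 153 W/m²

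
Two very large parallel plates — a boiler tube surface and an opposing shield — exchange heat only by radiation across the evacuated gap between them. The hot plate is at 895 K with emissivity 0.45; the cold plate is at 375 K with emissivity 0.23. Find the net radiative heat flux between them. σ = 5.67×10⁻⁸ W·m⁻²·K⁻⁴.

q ≈ 6330 W/m²

For two infinite grey parallel plates, q = σ(T₁⁴ − T₂⁴)/(1/ε₁ + 1/ε₂ − 1).
T₁⁴ − T₂⁴ = 6.416×10¹¹ − 1.978×10¹⁰ = 6.219×10¹¹ K⁴.
1/ε₁ + 1/ε₂ − 1 = 2.222 + 4.348 − 1 = 5.570.
q = 5.67×10⁻⁸ × 6.219×10¹¹ / 5.570.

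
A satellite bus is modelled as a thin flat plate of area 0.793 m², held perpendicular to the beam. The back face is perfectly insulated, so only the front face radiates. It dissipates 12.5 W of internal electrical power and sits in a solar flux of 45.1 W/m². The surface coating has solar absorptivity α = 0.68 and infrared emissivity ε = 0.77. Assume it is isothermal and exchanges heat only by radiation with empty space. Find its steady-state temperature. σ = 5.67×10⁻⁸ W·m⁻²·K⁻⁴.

T ≈ 181 K

At steady state, absorbed solar power + internal power = radiated power.
Absorbed: α·S·A_cross = 0.68·45.1·0.7930 = 24.32 W (cross-section A).
Total input = 24.32 + 12.5 = 36.82 W.
Radiated: εσ·A_surf·T⁴ with A_surf = A = 0.7930 m².
T⁴ = 36.82/(0.77·5.67×10⁻⁸·0.7930) = 1.063×10⁹ K⁴.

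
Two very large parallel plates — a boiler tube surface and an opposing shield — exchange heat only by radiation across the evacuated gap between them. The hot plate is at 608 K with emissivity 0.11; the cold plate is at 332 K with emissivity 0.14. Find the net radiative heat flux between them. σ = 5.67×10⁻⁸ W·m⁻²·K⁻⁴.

For two infinite grey parallel plates, q = σ(T₁⁴ − T₂⁴)/(1/ε₁ + 1/ε₂ − 1).
T₁⁴ − T₂⁴ = 1.367×10¹¹ − 1.215×10¹⁰ = 1.245×10¹¹ K⁴.
1/ε₁ + 1/ε₂ − 1 = 9.091 + 7.143 − 1 = 15.23.
q = 5.67×10⁻⁸ × 1.245×10¹¹ / 15.23.

q ≈ 463 W/m²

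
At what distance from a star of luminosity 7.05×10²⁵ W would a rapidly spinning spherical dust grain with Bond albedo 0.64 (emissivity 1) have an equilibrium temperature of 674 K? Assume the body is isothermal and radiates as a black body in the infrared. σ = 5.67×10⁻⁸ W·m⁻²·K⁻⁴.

For an isothermal black-emitting sphere, (1−a)S·πr² = σ·4πr²·T⁴ ⇒ S = 4σT⁴/(1−a).
S = 4·5.67×10⁻⁸·(674)⁴/0.360 = 1.300×10⁵ W/m².
Flux falls as S = L/(4πd²), so d = √(L/(4πS)) = √(7.05×10²⁵/(4π·1.300×10⁵)).

d ≈ 6.57×10⁹ m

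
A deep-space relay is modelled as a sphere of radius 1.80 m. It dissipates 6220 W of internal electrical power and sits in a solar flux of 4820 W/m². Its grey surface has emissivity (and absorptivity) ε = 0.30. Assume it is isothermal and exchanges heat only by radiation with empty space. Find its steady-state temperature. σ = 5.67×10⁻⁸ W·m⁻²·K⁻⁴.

At steady state, absorbed solar power + internal power = radiated power.
Absorbed: α·S·A_cross = 0.30·4820·10.18 = 14720 W (cross-section πr²).
Total input = 14720 + 6220 = 20940 W.
Radiated: εσ·A_surf·T⁴ with A_surf = 4πr² = 40.72 m².
T⁴ = 20940/(0.30·5.67×10⁻⁸·40.72) = 3.023×10¹⁰ K⁴.

T ≈ 417 K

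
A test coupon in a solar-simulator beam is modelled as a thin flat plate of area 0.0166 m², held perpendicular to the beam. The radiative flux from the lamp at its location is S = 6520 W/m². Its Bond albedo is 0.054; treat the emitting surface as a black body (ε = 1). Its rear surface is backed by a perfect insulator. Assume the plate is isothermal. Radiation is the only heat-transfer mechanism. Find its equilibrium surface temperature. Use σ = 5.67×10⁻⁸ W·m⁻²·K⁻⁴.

T ≈ 574 K

At equilibrium, absorbed power = emitted power.
Absorbing cross-section = A = 0.01660 m²; emitting surface = A = 0.01660 m² (ratio 1).
(1−a)S·A_cross = εσ·A_surf·T⁴  ⇒  T⁴ = (1−a)S/(1σ).
T⁴ = 0.946·6520/(1·5.67×10⁻⁸) = 1.088×10¹¹ K⁴.
T = (1.088×10¹¹)^(1/4).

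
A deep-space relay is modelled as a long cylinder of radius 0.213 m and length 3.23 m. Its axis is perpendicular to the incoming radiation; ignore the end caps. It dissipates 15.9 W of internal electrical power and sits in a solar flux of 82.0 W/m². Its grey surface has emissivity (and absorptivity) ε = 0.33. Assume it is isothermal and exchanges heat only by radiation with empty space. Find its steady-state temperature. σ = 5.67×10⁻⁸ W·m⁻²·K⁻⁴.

T ≈ 160 K

At steady state, absorbed solar power + internal power = radiated power.
Absorbed: α·S·A_cross = 0.33·82.0·1.376 = 37.23 W (cross-section 2rL).
Total input = 37.23 + 15.9 = 53.13 W.
Radiated: εσ·A_surf·T⁴ with A_surf = 2πrL = 4.323 m².
T⁴ = 53.13/(0.33·5.67×10⁻⁸·4.323) = 6.569×10⁸ K⁴.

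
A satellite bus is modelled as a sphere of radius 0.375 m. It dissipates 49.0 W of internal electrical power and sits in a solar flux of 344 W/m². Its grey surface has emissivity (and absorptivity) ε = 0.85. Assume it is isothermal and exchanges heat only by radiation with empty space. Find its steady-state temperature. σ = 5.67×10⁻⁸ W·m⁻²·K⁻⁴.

At steady state, absorbed solar power + internal power = radiated power.
Absorbed: α·S·A_cross = 0.85·344·0.4418 = 129.2 W (cross-section πr²).
Total input = 129.2 + 49.0 = 178.2 W.
Radiated: εσ·A_surf·T⁴ with A_surf = 4πr² = 1.767 m².
T⁴ = 178.2/(0.85·5.67×10⁻⁸·1.767) = 2.092×10⁹ K⁴.

T ≈ 214 K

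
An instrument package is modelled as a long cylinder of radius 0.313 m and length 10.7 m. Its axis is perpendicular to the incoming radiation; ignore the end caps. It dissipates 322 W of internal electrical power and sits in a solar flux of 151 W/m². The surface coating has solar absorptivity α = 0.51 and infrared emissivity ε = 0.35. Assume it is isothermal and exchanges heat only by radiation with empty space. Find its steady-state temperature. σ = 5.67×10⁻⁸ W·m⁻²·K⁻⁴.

At steady state, absorbed solar power + internal power = radiated power.
Absorbed: α·S·A_cross = 0.51·151·6.698 = 515.8 W (cross-section 2rL).
Total input = 515.8 + 322 = 837.8 W.
Radiated: εσ·A_surf·T⁴ with A_surf = 2πrL = 21.04 m².
T⁴ = 837.8/(0.35·5.67×10⁻⁸·21.04) = 2.006×10⁹ K⁴.

T ≈ 212 K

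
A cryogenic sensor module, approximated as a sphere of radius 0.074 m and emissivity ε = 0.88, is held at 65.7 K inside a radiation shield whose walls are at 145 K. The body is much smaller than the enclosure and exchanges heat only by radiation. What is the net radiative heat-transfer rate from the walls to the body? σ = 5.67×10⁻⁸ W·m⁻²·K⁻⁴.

P_net ≈ 1.45 W

For a small grey body in a large enclosure: P_net = εσA(T_body⁴ − T_wall⁴).
A = 4πr² = 0.06881 m²; T_body⁴ − T_wall⁴ = 1.863×10⁷ − 4.421×10⁸ = -4.234×10⁸ K⁴.
|P_net| = 0.88·5.67×10⁻⁸·0.06881·4.234×10⁸.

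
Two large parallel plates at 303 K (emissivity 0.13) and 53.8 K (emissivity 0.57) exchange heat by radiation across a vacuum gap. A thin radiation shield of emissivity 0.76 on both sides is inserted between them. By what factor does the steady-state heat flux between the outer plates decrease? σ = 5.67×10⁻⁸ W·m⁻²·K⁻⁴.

factor ≈ 1.19

Without shield: q₀ = σΔ(T⁴)/(1/ε₁+1/ε₂−1) with denominator 8.447.
With shield the two gaps are in series; the resistances add: (1/ε₁+1/ε_s−1)+(1/ε_s+1/ε₂−1) = 8.008+2.070 = 10.08.
Heat-flux ratio q₀/q = 10.08/8.447.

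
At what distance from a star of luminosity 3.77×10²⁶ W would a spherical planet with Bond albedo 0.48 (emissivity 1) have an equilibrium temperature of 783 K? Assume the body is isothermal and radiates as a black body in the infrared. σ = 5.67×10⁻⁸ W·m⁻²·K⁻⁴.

For an isothermal black-emitting sphere, (1−a)S·πr² = σ·4πr²·T⁴ ⇒ S = 4σT⁴/(1−a).
S = 4·5.67×10⁻⁸·(783)⁴/0.520 = 1.639×10⁵ W/m².
Flux falls as S = L/(4πd²), so d = √(L/(4πS)) = √(3.77×10²⁶/(4π·1.639×10⁵)).

d ≈ 1.35×10¹⁰ m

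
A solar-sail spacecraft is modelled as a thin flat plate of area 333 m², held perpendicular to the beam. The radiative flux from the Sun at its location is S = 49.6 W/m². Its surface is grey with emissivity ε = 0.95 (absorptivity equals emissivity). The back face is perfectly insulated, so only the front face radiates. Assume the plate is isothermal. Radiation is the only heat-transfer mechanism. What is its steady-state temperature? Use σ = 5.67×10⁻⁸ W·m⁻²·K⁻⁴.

At equilibrium, absorbed power = emitted power.
Absorbing cross-section = A = 333.0 m²; emitting surface = A = 333.0 m² (ratio 1).
εS·A_cross = εσ·A_surf·T⁴  ⇒  T⁴ = S/(1σ)   (ε cancels).
T⁴ = 49.6/(1·5.67×10⁻⁸) = 8.748×10⁸ K⁴.
T = (8.748×10⁸)^(1/4).

T ≈ 172 K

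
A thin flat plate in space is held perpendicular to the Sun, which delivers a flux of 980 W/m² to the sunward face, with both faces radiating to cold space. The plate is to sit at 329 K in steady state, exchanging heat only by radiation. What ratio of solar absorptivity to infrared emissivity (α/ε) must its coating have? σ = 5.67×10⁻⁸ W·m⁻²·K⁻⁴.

α/ε ≈ 1.36

Balance: αS·A = εσ·2A·T⁴ ⇒ α/ε = 2σT⁴/S.
α/ε = 2·5.67×10⁻⁸·(329)⁴/980 = 2·5.67×10⁻⁸·1.172×10¹⁰/980.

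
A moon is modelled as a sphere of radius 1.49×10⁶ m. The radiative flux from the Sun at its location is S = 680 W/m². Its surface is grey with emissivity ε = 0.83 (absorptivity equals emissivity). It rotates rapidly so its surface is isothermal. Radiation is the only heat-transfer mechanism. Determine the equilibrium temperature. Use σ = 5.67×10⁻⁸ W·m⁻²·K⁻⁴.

At equilibrium, absorbed power = emitted power.
Absorbing cross-section = πr² = 6.975×10¹² m²; emitting surface = 4πr² = 2.790×10¹³ m² (ratio 4).
εS·A_cross = εσ·A_surf·T⁴  ⇒  T⁴ = S/(4σ)   (ε cancels).
T⁴ = 680/(4·5.67×10⁻⁸) = 2.998×10⁹ K⁴.
T = (2.998×10⁹)^(1/4).

T ≈ 234 K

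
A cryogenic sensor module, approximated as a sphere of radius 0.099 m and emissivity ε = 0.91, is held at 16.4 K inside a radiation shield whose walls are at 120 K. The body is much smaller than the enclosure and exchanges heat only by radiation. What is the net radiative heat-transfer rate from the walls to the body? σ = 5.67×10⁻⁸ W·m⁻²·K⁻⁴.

P_net ≈ 1.32 W

For a small grey body in a large enclosure: P_net = εσA(T_body⁴ − T_wall⁴).
A = 4πr² = 0.1232 m²; T_body⁴ − T_wall⁴ = 72340 − 2.074×10⁸ = -2.073×10⁸ K⁴.
|P_net| = 0.91·5.67×10⁻⁸·0.1232·2.073×10⁸.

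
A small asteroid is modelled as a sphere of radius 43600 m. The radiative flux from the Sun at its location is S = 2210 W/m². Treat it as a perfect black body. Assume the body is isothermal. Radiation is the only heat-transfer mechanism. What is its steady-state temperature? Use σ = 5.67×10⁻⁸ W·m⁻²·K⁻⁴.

At equilibrium, absorbed power = emitted power.
Absorbing cross-section = πr² = 5.972×10⁹ m²; emitting surface = 4πr² = 2.389×10¹⁰ m² (ratio 4).
S·A_cross = εσ·A_surf·T⁴  ⇒  T⁴ = S/(4σ).
T⁴ = 1.00·2210/(4·5.67×10⁻⁸) = 9.744×10⁹ K⁴.
T = (9.744×10⁹)^(1/4).

T ≈ 314 K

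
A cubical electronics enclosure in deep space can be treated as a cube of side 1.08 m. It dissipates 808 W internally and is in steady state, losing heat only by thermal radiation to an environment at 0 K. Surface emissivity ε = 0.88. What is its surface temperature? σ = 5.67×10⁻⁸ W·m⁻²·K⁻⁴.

T ≈ 219 K

Steady state: internal power = radiated power, P = εσA T⁴.
Radiating area A = 6L² = 6.998 m².
T⁴ = P/(εσA) = 808/(0.88·5.67×10⁻⁸·6.998) = 2.314×10⁹ K⁴.
T = (2.314×10⁹)^(1/4).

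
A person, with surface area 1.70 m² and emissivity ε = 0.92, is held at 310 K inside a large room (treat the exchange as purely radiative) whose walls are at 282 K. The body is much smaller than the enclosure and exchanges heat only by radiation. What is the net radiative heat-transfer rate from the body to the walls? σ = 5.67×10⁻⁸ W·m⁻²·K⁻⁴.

P_net ≈ 258 W

For a small grey body in a large enclosure: P_net = εσA(T_body⁴ − T_wall⁴).
A = 1.70 m²; T_body⁴ − T_wall⁴ = 9.235×10⁹ − 6.324×10⁹ = 2.911×10⁹ K⁴.
|P_net| = 0.92·5.67×10⁻⁸·1.700·2.911×10⁹.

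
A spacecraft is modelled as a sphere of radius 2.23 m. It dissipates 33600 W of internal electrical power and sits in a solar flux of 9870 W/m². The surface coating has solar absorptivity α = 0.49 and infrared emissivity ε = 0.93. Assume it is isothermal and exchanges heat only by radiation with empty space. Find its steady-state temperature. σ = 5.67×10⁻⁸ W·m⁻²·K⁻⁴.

At steady state, absorbed solar power + internal power = radiated power.
Absorbed: α·S·A_cross = 0.49·9870·15.62 = 75560 W (cross-section πr²).
Total input = 75560 + 33600 = 1.092×10⁵ W.
Radiated: εσ·A_surf·T⁴ with A_surf = 4πr² = 62.49 m².
T⁴ = 1.092×10⁵/(0.93·5.67×10⁻⁸·62.49) = 3.313×10¹⁰ K⁴.

T ≈ 427 K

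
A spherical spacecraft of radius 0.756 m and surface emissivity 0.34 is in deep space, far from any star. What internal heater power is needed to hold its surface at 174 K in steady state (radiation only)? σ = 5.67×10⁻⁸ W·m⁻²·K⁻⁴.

P ≈ 127 W

P = εσ·4πr²·T⁴.
4πr² = 7.182 m²; T⁴ = 9.166×10⁸ K⁴.
P = 0.34·5.67×10⁻⁸·7.182·9.166×10⁸.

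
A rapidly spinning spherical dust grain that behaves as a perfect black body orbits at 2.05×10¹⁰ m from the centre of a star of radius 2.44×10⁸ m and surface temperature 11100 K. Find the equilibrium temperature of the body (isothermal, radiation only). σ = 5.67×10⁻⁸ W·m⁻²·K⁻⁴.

The star's surface emits σT_*⁴; at distance d the flux is S = σT_*⁴(R_*/d)².
S = 5.67×10⁻⁸·(11100)⁴·(2.44×10⁸/2.05×10¹⁰)² = 1.219×10⁵ W/m².
For an isothermal sphere T⁴ = (1−a)S/(4σ) = 5.377×10¹¹ K⁴.

T ≈ 856 K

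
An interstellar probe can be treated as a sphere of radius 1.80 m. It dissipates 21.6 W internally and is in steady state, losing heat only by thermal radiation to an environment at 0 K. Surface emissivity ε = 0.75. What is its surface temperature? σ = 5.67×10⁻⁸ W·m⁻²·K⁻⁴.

T ≈ 59.4 K

Steady state: internal power = radiated power, P = εσA T⁴.
Radiating area A = 4πr² = 40.72 m².
T⁴ = P/(εσA) = 21.6/(0.75·5.67×10⁻⁸·40.72) = 1.248×10⁷ K⁴.
T = (1.248×10⁷)^(1/4).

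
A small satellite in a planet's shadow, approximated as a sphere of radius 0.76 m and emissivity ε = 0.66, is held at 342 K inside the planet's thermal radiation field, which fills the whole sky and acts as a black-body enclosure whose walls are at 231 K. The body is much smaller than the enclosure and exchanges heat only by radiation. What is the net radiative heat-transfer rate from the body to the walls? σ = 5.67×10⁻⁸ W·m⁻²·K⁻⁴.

For a small grey body in a large enclosure: P_net = εσA(T_body⁴ − T_wall⁴).
A = 4πr² = 7.258 m²; T_body⁴ − T_wall⁴ = 1.368×10¹⁰ − 2.847×10⁹ = 1.083×10¹⁰ K⁴.
|P_net| = 0.66·5.67×10⁻⁸·7.258·1.083×10¹⁰.

P_net ≈ 2940 W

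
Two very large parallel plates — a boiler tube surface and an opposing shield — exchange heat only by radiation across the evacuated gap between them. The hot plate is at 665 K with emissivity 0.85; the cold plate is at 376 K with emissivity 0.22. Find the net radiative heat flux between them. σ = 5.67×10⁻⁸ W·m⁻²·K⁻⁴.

q ≈ 2110 W/m²

For two infinite grey parallel plates, q = σ(T₁⁴ − T₂⁴)/(1/ε₁ + 1/ε₂ − 1).
T₁⁴ − T₂⁴ = 1.956×10¹¹ − 1.999×10¹⁰ = 1.756×10¹¹ K⁴.
1/ε₁ + 1/ε₂ − 1 = 1.176 + 4.545 − 1 = 4.722.
q = 5.67×10⁻⁸ × 1.756×10¹¹ / 4.722.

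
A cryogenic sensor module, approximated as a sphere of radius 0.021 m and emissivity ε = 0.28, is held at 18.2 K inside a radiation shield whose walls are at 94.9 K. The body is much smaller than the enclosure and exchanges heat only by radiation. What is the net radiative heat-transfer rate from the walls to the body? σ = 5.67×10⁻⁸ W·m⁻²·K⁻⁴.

P_net ≈ 0.00713 W

For a small grey body in a large enclosure: P_net = εσA(T_body⁴ − T_wall⁴).
A = 4πr² = 0.005542 m²; T_body⁴ − T_wall⁴ = 1.097×10⁵ − 8.111×10⁷ = -8.100×10⁷ K⁴.
|P_net| = 0.28·5.67×10⁻⁸·0.005542·8.100×10⁷.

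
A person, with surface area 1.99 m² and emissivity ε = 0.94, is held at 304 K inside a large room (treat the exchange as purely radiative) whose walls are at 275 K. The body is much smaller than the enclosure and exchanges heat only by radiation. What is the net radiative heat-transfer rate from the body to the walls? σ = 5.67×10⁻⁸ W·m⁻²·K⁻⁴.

P_net ≈ 299 W

For a small grey body in a large enclosure: P_net = εσA(T_body⁴ − T_wall⁴).
A = 1.99 m²; T_body⁴ − T_wall⁴ = 8.541×10⁹ − 5.719×10⁹ = 2.822×10⁹ K⁴.
|P_net| = 0.94·5.67×10⁻⁸·1.990·2.822×10⁹.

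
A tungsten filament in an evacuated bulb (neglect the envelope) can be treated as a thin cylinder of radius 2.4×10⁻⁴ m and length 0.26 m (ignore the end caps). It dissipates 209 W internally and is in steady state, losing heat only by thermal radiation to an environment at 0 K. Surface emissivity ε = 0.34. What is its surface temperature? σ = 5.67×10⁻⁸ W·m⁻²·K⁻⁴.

T ≈ 2290 K

Steady state: internal power = radiated power, P = εσA T⁴.
Radiating area A = 2πrL = 3.921×10⁻⁴ m².
T⁴ = P/(εσA) = 209/(0.34·5.67×10⁻⁸·3.921×10⁻⁴) = 2.765×10¹³ K⁴.
T = (2.765×10¹³)^(1/4).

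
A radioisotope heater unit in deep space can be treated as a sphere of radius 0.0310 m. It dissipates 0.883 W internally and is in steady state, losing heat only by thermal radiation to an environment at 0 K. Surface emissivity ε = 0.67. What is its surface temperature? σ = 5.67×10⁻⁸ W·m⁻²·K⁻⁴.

Steady state: internal power = radiated power, P = εσA T⁴.
Radiating area A = 4πr² = 0.01208 m².
T⁴ = P/(εσA) = 0.883/(0.67·5.67×10⁻⁸·0.01208) = 1.925×10⁹ K⁴.
T = (1.925×10⁹)^(1/4).

T ≈ 209 K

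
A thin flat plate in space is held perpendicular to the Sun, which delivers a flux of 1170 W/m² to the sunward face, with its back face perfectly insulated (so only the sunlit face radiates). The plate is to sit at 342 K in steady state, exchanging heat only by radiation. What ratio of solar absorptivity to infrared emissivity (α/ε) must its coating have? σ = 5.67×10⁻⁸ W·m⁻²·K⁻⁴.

α/ε ≈ 0.663

Balance: αS·A = εσ·1A·T⁴ ⇒ α/ε = σT⁴/S.
α/ε = 5.67×10⁻⁸·(342)⁴/1170 = 5.67×10⁻⁸·1.368×10¹⁰/1170.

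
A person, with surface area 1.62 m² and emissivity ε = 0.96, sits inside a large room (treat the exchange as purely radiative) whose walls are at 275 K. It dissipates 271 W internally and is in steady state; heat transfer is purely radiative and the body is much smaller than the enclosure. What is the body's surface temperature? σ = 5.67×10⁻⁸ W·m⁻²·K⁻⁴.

T ≈ 306 K

For a small grey body in a large enclosure, net radiated power = εσA(T⁴ − T_w⁴).
Steady state: P = εσA(T⁴ − T_w⁴) with A = 1.62 m².
T⁴ = P/(εσA) + T_w⁴ = 271/(0.96·5.67×10⁻⁸·1.620) + (275)⁴
    = 3.073×10⁹ + 5.719×10⁹ = 8.792×10⁹ K⁴.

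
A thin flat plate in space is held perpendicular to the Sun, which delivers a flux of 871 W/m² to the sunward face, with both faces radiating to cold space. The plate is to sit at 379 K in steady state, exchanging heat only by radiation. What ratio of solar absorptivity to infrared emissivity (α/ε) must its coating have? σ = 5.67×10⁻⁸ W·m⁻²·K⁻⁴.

α/ε ≈ 2.69

Balance: αS·A = εσ·2A·T⁴ ⇒ α/ε = 2σT⁴/S.
α/ε = 2·5.67×10⁻⁸·(379)⁴/871 = 2·5.67×10⁻⁸·2.063×10¹⁰/871.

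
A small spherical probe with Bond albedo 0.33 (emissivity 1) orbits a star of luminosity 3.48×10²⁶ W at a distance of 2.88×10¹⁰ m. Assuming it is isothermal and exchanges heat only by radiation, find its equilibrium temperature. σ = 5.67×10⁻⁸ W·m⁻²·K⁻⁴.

First find the stellar flux at distance d: S = L/(4πd²) = 3.48×10²⁶/(4π·(2.88×10¹⁰)²) = 33390 W/m².
For an isothermal sphere, absorbed (1−a)S·πr² = emitted σ·4πr²·T⁴, so T⁴ = (1−a)S/(4σ).
T⁴ = 0.670·33390/(4·5.67×10⁻⁸) = 9.863×10¹⁰ K⁴.

T ≈ 560 K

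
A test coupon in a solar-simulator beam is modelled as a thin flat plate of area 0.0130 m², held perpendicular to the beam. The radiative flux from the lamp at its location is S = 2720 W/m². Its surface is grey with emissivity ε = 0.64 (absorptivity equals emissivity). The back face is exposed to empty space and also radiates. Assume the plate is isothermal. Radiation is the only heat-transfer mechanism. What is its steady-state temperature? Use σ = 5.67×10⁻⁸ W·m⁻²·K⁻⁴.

T ≈ 394 K

At equilibrium, absorbed power = emitted power.
Absorbing cross-section = A = 0.01300 m²; emitting surface = 2A = 0.02600 m² (ratio 2).
εS·A_cross = εσ·A_surf·T⁴  ⇒  T⁴ = S/(2σ)   (ε cancels).
T⁴ = 2720/(2·5.67×10⁻⁸) = 2.399×10¹⁰ K⁴.
T = (2.399×10¹⁰)^(1/4).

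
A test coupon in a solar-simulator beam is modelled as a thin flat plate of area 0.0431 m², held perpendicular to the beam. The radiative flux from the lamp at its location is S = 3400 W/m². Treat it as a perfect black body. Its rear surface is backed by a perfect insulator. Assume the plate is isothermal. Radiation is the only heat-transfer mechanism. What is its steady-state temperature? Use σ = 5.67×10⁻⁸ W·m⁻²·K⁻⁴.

T ≈ 495 K

At equilibrium, absorbed power = emitted power.
Absorbing cross-section = A = 0.04310 m²; emitting surface = A = 0.04310 m² (ratio 1).
S·A_cross = εσ·A_surf·T⁴  ⇒  T⁴ = S/(1σ).
T⁴ = 1.00·3400/(1·5.67×10⁻⁸) = 5.996×10¹⁰ K⁴.
T = (5.996×10¹⁰)^(1/4).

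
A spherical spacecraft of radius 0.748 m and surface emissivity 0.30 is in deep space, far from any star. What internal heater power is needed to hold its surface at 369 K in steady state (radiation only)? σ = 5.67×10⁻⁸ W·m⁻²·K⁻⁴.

P ≈ 2220 W

P = εσ·4πr²·T⁴.
4πr² = 7.031 m²; T⁴ = 1.854×10¹⁰ K⁴.
P = 0.30·5.67×10⁻⁸·7.031·1.854×10¹⁰.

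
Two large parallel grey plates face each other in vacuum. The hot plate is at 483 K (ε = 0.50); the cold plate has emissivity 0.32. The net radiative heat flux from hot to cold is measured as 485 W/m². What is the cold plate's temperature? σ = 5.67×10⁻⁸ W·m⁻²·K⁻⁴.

T₂ ≈ 372 K

q = σ(T₁⁴ − T₂⁴)/(1/ε₁ + 1/ε₂ − 1); denominator = 4.125.
T₂⁴ = T₁⁴ − q·(1/ε₁+1/ε₂−1)/σ = 5.442×10¹⁰ − 485·4.125/5.67×10⁻⁸
    = 1.914×10¹⁰ K⁴.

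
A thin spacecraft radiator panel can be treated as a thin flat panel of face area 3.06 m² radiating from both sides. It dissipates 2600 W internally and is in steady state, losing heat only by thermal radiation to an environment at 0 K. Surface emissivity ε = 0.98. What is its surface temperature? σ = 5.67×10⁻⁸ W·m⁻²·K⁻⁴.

T ≈ 296 K

Steady state: internal power = radiated power, P = εσA T⁴.
Radiating area A = 2·3.06 = 6.120 m².
T⁴ = P/(εσA) = 2600/(0.98·5.67×10⁻⁸·6.120) = 7.646×10⁹ K⁴.
T = (7.646×10⁹)^(1/4).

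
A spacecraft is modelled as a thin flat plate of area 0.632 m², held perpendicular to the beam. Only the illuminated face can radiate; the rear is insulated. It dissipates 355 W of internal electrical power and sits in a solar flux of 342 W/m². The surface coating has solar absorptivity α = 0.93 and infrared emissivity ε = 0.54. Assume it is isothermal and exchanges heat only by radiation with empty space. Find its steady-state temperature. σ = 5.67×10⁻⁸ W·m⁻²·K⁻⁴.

T ≈ 412 K

At steady state, absorbed solar power + internal power = radiated power.
Absorbed: α·S·A_cross = 0.93·342·0.6320 = 201.0 W (cross-section A).
Total input = 201.0 + 355 = 556.0 W.
Radiated: εσ·A_surf·T⁴ with A_surf = A = 0.6320 m².
T⁴ = 556.0/(0.54·5.67×10⁻⁸·0.6320) = 2.873×10¹⁰ K⁴.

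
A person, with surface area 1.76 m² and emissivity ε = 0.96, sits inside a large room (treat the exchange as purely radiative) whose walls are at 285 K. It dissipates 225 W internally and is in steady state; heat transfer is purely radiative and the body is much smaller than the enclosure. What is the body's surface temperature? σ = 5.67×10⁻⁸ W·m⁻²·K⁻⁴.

For a small grey body in a large enclosure, net radiated power = εσA(T⁴ − T_w⁴).
Steady state: P = εσA(T⁴ − T_w⁴) with A = 1.76 m².
T⁴ = P/(εσA) + T_w⁴ = 225/(0.96·5.67×10⁻⁸·1.760) + (285)⁴
    = 2.349×10⁹ + 6.598×10⁹ = 8.946×10⁹ K⁴.

T ≈ 308 K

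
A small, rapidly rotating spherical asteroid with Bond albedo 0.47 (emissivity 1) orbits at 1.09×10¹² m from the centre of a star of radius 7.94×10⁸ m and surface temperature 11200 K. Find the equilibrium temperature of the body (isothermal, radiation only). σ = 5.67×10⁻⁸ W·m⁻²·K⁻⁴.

The star's surface emits σT_*⁴; at distance d the flux is S = σT_*⁴(R_*/d)².
S = 5.67×10⁻⁸·(11200)⁴·(7.94×10⁸/1.09×10¹²)² = 473.4 W/m².
For an isothermal sphere T⁴ = (1−a)S/(4σ) = 1.106×10⁹ K⁴.

T ≈ 182 K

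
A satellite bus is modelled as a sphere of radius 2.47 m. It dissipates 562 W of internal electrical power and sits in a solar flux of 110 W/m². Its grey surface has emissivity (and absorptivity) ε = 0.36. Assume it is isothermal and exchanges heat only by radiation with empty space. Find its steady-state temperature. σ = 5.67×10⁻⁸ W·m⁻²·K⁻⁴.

At steady state, absorbed solar power + internal power = radiated power.
Absorbed: α·S·A_cross = 0.36·110·19.17 = 759.0 W (cross-section πr²).
Total input = 759.0 + 562 = 1321 W.
Radiated: εσ·A_surf·T⁴ with A_surf = 4πr² = 76.67 m².
T⁴ = 1321/(0.36·5.67×10⁻⁸·76.67) = 8.441×10⁸ K⁴.

T ≈ 170 K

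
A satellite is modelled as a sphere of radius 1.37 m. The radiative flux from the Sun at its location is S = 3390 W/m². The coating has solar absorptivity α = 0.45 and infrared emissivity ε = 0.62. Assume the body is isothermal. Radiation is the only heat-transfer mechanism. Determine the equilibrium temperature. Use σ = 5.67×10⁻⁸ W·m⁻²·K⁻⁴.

At equilibrium, absorbed power = emitted power.
Absorbing cross-section = πr² = 5.896 m²; emitting surface = 4πr² = 23.59 m² (ratio 4).
αS·A_cross = εσ·A_surf·T⁴  ⇒  T⁴ = αS/(ε·4σ).
T⁴ = 0.450·3390/(0.62·4·5.67×10⁻⁸) = 1.085×10¹⁰ K⁴.
T = (1.085×10¹⁰)^(1/4).

T ≈ 323 K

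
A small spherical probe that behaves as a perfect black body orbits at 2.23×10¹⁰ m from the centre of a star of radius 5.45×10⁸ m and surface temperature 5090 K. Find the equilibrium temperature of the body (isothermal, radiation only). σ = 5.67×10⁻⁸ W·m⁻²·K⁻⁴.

T ≈ 563 K

The star's surface emits σT_*⁴; at distance d the flux is S = σT_*⁴(R_*/d)².
S = 5.67×10⁻⁸·(5090)⁴·(5.45×10⁸/2.23×10¹⁰)² = 22730 W/m².
For an isothermal sphere T⁴ = (1−a)S/(4σ) = 1.002×10¹¹ K⁴.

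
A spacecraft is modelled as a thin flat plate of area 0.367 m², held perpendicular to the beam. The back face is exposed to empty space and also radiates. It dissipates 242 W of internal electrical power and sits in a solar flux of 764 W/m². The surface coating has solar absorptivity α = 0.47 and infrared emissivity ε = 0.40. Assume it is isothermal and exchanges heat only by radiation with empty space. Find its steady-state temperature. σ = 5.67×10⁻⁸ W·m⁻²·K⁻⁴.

T ≈ 387 K

At steady state, absorbed solar power + internal power = radiated power.
Absorbed: α·S·A_cross = 0.47·764·0.3670 = 131.8 W (cross-section A).
Total input = 131.8 + 242 = 373.8 W.
Radiated: εσ·A_surf·T⁴ with A_surf = 2A = 0.7340 m².
T⁴ = 373.8/(0.40·5.67×10⁻⁸·0.7340) = 2.245×10¹⁰ K⁴.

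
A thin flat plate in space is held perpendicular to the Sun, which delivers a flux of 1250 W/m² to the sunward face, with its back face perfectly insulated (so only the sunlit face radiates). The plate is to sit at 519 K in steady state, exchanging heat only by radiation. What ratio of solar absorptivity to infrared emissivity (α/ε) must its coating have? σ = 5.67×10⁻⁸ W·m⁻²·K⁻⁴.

Balance: αS·A = εσ·1A·T⁴ ⇒ α/ε = σT⁴/S.
α/ε = 5.67×10⁻⁸·(519)⁴/1250 = 5.67×10⁻⁸·7.256×10¹⁰/1250.

α/ε ≈ 3.29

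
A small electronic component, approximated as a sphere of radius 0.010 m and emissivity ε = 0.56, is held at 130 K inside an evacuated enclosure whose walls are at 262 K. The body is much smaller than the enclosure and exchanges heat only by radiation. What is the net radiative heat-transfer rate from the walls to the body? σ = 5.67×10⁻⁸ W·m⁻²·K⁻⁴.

For a small grey body in a large enclosure: P_net = εσA(T_body⁴ − T_wall⁴).
A = 4πr² = 0.001257 m²; T_body⁴ − T_wall⁴ = 2.856×10⁸ − 4.712×10⁹ = -4.426×10⁹ K⁴.
|P_net| = 0.56·5.67×10⁻⁸·0.001257·4.426×10⁹.

P_net ≈ 0.177 W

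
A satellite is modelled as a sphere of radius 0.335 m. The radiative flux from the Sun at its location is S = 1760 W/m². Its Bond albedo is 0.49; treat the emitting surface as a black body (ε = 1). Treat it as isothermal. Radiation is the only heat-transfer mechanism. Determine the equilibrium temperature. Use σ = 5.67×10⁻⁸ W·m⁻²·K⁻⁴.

At equilibrium, absorbed power = emitted power.
Absorbing cross-section = πr² = 0.3526 m²; emitting surface = 4πr² = 1.410 m² (ratio 4).
(1−a)S·A_cross = εσ·A_surf·T⁴  ⇒  T⁴ = (1−a)S/(4σ).
T⁴ = 0.510·1760/(4·5.67×10⁻⁸) = 3.958×10⁹ K⁴.
T = (3.958×10⁹)^(1/4).

T ≈ 251 K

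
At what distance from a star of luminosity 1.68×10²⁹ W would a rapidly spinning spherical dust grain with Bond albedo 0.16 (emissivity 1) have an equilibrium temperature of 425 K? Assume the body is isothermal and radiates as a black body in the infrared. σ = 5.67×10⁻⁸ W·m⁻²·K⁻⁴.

d ≈ 1.23×10¹² m

For an isothermal black-emitting sphere, (1−a)S·πr² = σ·4πr²·T⁴ ⇒ S = 4σT⁴/(1−a).
S = 4·5.67×10⁻⁸·(425)⁴/0.840 = 8809 W/m².
Flux falls as S = L/(4πd²), so d = √(L/(4πS)) = √(1.68×10²⁹/(4π·8809)).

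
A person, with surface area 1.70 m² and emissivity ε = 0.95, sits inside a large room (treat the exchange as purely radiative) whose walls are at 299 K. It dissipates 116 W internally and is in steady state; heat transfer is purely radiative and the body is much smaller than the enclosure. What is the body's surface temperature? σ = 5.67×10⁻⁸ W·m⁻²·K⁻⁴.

T ≈ 310 K

For a small grey body in a large enclosure, net radiated power = εσA(T⁴ − T_w⁴).
Steady state: P = εσA(T⁴ − T_w⁴) with A = 1.70 m².
T⁴ = P/(εσA) + T_w⁴ = 116/(0.95·5.67×10⁻⁸·1.700) + (299)⁴
    = 1.267×10⁹ + 7.993×10⁹ = 9.259×10⁹ K⁴.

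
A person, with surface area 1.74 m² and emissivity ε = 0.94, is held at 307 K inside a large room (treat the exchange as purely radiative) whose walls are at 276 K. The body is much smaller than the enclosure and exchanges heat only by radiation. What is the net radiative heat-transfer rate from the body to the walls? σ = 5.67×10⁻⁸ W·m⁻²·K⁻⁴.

For a small grey body in a large enclosure: P_net = εσA(T_body⁴ − T_wall⁴).
A = 1.74 m²; T_body⁴ − T_wall⁴ = 8.883×10⁹ − 5.803×10⁹ = 3.080×10⁹ K⁴.
|P_net| = 0.94·5.67×10⁻⁸·1.740·3.080×10⁹.

P_net ≈ 286 W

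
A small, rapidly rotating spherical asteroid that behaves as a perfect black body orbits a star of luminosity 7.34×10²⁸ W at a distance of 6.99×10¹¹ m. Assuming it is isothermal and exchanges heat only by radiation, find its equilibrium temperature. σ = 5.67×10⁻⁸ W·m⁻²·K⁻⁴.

First find the stellar flux at distance d: S = L/(4πd²) = 7.34×10²⁸/(4π·(6.99×10¹¹)²) = 11950 W/m².
For an isothermal sphere, absorbed (1−a)S·πr² = emitted σ·4πr²·T⁴, so T⁴ = (1−a)S/(4σ).
T⁴ = 1.00·11950/(4·5.67×10⁻⁸) = 5.271×10¹⁰ K⁴.

T ≈ 479 K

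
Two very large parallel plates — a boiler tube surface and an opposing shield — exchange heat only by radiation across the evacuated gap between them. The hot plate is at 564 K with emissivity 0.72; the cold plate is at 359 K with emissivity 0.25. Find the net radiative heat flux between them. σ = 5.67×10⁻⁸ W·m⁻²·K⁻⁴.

For two infinite grey parallel plates, q = σ(T₁⁴ − T₂⁴)/(1/ε₁ + 1/ε₂ − 1).
T₁⁴ − T₂⁴ = 1.012×10¹¹ − 1.661×10¹⁰ = 8.457×10¹⁰ K⁴.
1/ε₁ + 1/ε₂ − 1 = 1.389 + 4.000 − 1 = 4.389.
q = 5.67×10⁻⁸ × 8.457×10¹⁰ / 4.389.

q ≈ 1090 W/m²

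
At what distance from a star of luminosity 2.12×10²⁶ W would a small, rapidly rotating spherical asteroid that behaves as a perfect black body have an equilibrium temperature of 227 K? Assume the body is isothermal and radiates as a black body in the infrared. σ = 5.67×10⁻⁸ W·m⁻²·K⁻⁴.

For an isothermal black-emitting sphere, (1−a)S·πr² = σ·4πr²·T⁴ ⇒ S = 4σT⁴/(1−a).
S = 4·5.67×10⁻⁸·(227)⁴/1.00 = 602.2 W/m².
Flux falls as S = L/(4πd²), so d = √(L/(4πS)) = √(2.12×10²⁶/(4π·602.2)).

d ≈ 1.67×10¹¹ m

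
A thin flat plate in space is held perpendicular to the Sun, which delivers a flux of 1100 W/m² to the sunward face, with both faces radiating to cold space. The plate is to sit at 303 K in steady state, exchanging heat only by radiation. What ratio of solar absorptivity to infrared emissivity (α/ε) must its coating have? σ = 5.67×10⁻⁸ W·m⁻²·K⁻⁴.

α/ε ≈ 0.869

Balance: αS·A = εσ·2A·T⁴ ⇒ α/ε = 2σT⁴/S.
α/ε = 2·5.67×10⁻⁸·(303)⁴/1100 = 2·5.67×10⁻⁸·8.429×10⁹/1100.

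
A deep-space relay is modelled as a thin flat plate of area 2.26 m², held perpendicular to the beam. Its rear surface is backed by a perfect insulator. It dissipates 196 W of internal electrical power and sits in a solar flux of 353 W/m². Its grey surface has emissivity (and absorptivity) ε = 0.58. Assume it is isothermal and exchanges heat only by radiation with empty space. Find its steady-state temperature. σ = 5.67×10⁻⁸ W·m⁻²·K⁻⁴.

At steady state, absorbed solar power + internal power = radiated power.
Absorbed: α·S·A_cross = 0.58·353·2.260 = 462.7 W (cross-section A).
Total input = 462.7 + 196 = 658.7 W.
Radiated: εσ·A_surf·T⁴ with A_surf = A = 2.260 m².
T⁴ = 658.7/(0.58·5.67×10⁻⁸·2.260) = 8.863×10⁹ K⁴.

T ≈ 307 K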